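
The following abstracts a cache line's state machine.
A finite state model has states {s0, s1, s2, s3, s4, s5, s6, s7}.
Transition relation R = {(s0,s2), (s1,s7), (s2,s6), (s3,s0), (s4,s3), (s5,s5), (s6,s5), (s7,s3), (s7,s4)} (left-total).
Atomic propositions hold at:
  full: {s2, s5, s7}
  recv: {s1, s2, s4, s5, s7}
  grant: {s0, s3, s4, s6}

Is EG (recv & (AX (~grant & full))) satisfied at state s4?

No

Sat(~grant) = {s1, s2, s5, s7}
Sat(~grant & full) = {s2, s5, s7}
Sat(AX (~grant & full)) = {s : every successor in {s2, s5, s7}} = {s0, s1, s5, s6}
Sat(recv & (AX (~grant & full))) = {s1, s5}
EG (recv & (AX (~grant & full))): greatest fixpoint, start Z0 = {s1, s5}, keep only states in Sat with some successor in Z. Z1 = {s5}; fixed.
Sat(EG (recv & (AX (~grant & full)))) = {s5}
s4 ∉ Sat(EG (recv & (AX (~grant & full)))) = {s5}, so the formula does not hold at s4.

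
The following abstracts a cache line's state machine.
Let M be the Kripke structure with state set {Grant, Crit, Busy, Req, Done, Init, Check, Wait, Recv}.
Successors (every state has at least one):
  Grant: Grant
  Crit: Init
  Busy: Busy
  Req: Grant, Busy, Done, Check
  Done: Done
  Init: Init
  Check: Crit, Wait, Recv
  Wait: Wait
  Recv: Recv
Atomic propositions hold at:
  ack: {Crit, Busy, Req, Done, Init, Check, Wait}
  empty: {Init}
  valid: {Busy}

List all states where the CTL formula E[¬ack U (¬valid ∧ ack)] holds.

{Crit, Req, Done, Init, Check, Wait}

Sat(¬ack) = {Grant, Recv}
Sat(¬valid) = {Grant, Crit, Req, Done, Init, Check, Wait, Recv}
Sat(¬valid ∧ ack) = {Crit, Req, Done, Init, Check, Wait}
E[¬ack U (¬valid ∧ ack)]: least fixpoint, start Z0 = Sat((¬valid ∧ ack)) = {Crit, Req, Done, Init, Check, Wait}, add states in Sat(¬ack) with some successor in Z. Already a fixed point.
Sat(E[¬ack U (¬valid ∧ ack)]) = {Crit, Req, Done, Init, Check, Wait}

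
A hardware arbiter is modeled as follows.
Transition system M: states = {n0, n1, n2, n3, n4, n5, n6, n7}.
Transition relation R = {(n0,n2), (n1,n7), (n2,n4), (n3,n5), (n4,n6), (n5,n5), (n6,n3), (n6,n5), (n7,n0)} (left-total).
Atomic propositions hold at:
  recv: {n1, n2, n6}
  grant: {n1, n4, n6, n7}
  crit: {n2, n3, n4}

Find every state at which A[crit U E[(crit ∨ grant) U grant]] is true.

{n1, n2, n4, n6, n7}

Sat(crit ∨ grant) = {n1, n2, n3, n4, n6, n7}
E[(crit ∨ grant) U grant]: least fixpoint, start Z0 = Sat(grant) = {n1, n4, n6, n7}, add states in Sat(crit ∨ grant) with some successor in Z. Z1 = {n1, n2, n4, n6, n7}; fixed.
Sat(E[(crit ∨ grant) U grant]) = {n1, n2, n4, n6, n7}
A[crit U E[(crit ∨ grant) U grant]]: least fixpoint, start Z0 = Sat(E[(crit ∨ grant) U grant]) = {n1, n2, n4, n6, n7}, add states in Sat(crit) with every successor in Z. Already a fixed point.
Sat(A[crit U E[(crit ∨ grant) U grant]]) = {n1, n2, n4, n6, n7}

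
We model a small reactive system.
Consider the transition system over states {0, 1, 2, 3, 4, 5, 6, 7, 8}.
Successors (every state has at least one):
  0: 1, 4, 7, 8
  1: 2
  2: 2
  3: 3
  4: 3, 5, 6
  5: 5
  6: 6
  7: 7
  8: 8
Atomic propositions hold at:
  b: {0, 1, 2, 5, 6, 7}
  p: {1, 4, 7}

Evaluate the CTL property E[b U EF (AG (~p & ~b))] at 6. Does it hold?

Sat(~p) = {0, 2, 3, 5, 6, 8}
Sat(~b) = {3, 4, 8}
Sat(~p & ~b) = {3, 8}
AG (~p & ~b): greatest fixpoint, start Z0 = {3, 8}, keep only states in Sat with every successor in Z. Already a fixed point.
Sat(AG (~p & ~b)) = {3, 8}
EF (AG (~p & ~b)): least fixpoint, start Z0 = {3, 8}, add states with some successor in Z. Z1 = {0, 3, 4, 8}; fixed.
Sat(EF (AG (~p & ~b))) = {0, 3, 4, 8}
E[b U EF (AG (~p & ~b))]: least fixpoint, start Z0 = Sat(EF (AG (~p & ~b))) = {0, 3, 4, 8}, add states in Sat(b) with some successor in Z. Already a fixed point.
Sat(E[b U EF (AG (~p & ~b))]) = {0, 3, 4, 8}
6 ∉ Sat(E[b U EF (AG (~p & ~b))]) = {0, 3, 4, 8}, so the formula does not hold at 6.

No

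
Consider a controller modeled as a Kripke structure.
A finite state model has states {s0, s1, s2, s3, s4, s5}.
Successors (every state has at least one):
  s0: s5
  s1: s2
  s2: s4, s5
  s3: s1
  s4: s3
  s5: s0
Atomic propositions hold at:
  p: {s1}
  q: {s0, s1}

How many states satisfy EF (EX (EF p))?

4

EF p: least fixpoint, start Z0 = {s1}, add states with some successor in Z. Z1 = {s1, s3}; Z2 = {s1, s3, s4}; Z3 = {s1, s2, s3, s4}; fixed.
Sat(EF p) = {s1, s2, s3, s4}
Sat(EX (EF p)) = {s : some successor in {s1, s2, s3, s4}} = {s1, s2, s3, s4}
EF (EX (EF p)): least fixpoint, start Z0 = {s1, s2, s3, s4}, add states with some successor in Z. Already a fixed point.
Sat(EF (EX (EF p))) = {s1, s2, s3, s4}
|Sat(EF (EX (EF p)))| = |{s1, s2, s3, s4}| = 4.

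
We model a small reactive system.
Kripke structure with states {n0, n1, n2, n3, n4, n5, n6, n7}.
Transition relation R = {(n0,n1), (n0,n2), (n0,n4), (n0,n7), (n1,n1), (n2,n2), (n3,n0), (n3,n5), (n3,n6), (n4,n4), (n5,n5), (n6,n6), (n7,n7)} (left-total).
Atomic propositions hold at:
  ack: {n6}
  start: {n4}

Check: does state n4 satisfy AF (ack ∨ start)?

Sat(ack ∨ start) = {n4, n6}
AF (ack ∨ start): least fixpoint, start Z0 = {n4, n6}, add states with every successor in Z. Already a fixed point.
Sat(AF (ack ∨ start)) = {n4, n6}
n4 ∈ Sat(AF (ack ∨ start)) = {n4, n6}, so the formula holds at n4.

Yes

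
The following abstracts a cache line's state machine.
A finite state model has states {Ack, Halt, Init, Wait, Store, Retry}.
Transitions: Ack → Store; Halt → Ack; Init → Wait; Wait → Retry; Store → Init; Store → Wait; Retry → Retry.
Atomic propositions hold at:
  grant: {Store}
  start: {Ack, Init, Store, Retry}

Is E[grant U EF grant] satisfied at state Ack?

EF grant: least fixpoint, start Z0 = {Store}, add states with some successor in Z. Z1 = {Ack, Store}; Z2 = {Ack, Halt, Store}; fixed.
Sat(EF grant) = {Ack, Halt, Store}
E[grant U EF grant]: least fixpoint, start Z0 = Sat(EF grant) = {Ack, Halt, Store}, add states in Sat(grant) with some successor in Z. Already a fixed point.
Sat(E[grant U EF grant]) = {Ack, Halt, Store}
Ack ∈ Sat(E[grant U EF grant]) = {Ack, Halt, Store}, so the formula holds at Ack.

Yes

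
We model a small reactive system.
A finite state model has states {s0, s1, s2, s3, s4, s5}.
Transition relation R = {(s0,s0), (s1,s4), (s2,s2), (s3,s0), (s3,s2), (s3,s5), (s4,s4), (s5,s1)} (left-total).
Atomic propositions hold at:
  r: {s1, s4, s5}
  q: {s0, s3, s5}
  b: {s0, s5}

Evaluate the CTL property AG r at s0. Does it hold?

No

AG r: greatest fixpoint, start Z0 = {s1, s4, s5}, keep only states in Sat with every successor in Z. Already a fixed point.
Sat(AG r) = {s1, s4, s5}
s0 ∉ Sat(AG r) = {s1, s4, s5}, so the formula does not hold at s0.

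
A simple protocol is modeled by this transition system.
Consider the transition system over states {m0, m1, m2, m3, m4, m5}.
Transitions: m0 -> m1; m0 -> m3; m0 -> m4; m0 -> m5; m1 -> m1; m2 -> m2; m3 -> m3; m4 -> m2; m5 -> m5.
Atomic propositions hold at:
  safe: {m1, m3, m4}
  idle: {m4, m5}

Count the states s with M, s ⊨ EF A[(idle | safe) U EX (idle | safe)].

4

Sat(idle | safe) = {m1, m3, m4, m5}
Sat(EX (idle | safe)) = {s : some successor in {m1, m3, m4, m5}} = {m0, m1, m3, m5}
A[(idle | safe) U EX (idle | safe)]: least fixpoint, start Z0 = Sat(EX (idle | safe)) = {m0, m1, m3, m5}, add states in Sat(idle | safe) with every successor in Z. Already a fixed point.
Sat(A[(idle | safe) U EX (idle | safe)]) = {m0, m1, m3, m5}
EF A[(idle | safe) U EX (idle | safe)]: least fixpoint, start Z0 = {m0, m1, m3, m5}, add states with some successor in Z. Already a fixed point.
Sat(EF A[(idle | safe) U EX (idle | safe)]) = {m0, m1, m3, m5}
|Sat(EF A[(idle | safe) U EX (idle | safe)])| = |{m0, m1, m3, m5}| = 4.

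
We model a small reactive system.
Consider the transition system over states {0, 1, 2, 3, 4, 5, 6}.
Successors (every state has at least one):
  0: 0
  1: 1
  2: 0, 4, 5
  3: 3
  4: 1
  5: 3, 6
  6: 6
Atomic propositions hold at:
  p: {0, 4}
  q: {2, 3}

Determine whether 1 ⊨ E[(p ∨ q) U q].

Sat(p ∨ q) = {0, 2, 3, 4}
E[(p ∨ q) U q]: least fixpoint, start Z0 = Sat(q) = {2, 3}, add states in Sat(p ∨ q) with some successor in Z. Already a fixed point.
Sat(E[(p ∨ q) U q]) = {2, 3}
1 ∉ Sat(E[(p ∨ q) U q]) = {2, 3}, so the formula does not hold at 1.

No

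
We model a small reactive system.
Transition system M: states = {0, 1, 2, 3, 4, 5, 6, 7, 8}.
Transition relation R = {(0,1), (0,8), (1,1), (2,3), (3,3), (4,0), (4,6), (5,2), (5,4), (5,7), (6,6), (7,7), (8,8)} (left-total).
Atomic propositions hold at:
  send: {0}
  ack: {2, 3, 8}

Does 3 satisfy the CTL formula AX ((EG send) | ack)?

Yes

EG send: greatest fixpoint, start Z0 = {0}, keep only states in Sat with some successor in Z. Z1 = ∅; fixed.
Sat(EG send) = ∅
Sat((EG send) | ack) = {2, 3, 8}
Sat(AX ((EG send) | ack)) = {s : every successor in {2, 3, 8}} = {2, 3, 8}
3 ∈ Sat(AX ((EG send) | ack)) = {2, 3, 8}, so the formula holds at 3.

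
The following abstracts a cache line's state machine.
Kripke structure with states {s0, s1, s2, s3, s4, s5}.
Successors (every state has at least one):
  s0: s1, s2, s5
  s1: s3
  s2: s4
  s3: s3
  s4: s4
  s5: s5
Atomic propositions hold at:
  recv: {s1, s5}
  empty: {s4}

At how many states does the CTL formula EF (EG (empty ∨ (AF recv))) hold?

AF recv: least fixpoint, start Z0 = {s1, s5}, add states with every successor in Z. Already a fixed point.
Sat(AF recv) = {s1, s5}
Sat(empty ∨ (AF recv)) = {s1, s4, s5}
EG (empty ∨ (AF recv)): greatest fixpoint, start Z0 = {s1, s4, s5}, keep only states in Sat with some successor in Z. Z1 = {s4, s5}; fixed.
Sat(EG (empty ∨ (AF recv))) = {s4, s5}
EF (EG (empty ∨ (AF recv))): least fixpoint, start Z0 = {s4, s5}, add states with some successor in Z. Z1 = {s0, s2, s4, s5}; fixed.
Sat(EF (EG (empty ∨ (AF recv)))) = {s0, s2, s4, s5}
|Sat(EF (EG (empty ∨ (AF recv))))| = |{s0, s2, s4, s5}| = 4.

4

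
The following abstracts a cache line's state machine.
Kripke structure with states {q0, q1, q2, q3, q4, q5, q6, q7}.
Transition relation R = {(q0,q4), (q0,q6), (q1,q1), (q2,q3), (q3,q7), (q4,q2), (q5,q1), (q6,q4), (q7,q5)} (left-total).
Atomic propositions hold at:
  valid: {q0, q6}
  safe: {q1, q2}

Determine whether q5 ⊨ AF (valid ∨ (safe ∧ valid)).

No

Sat(safe ∧ valid) = ∅
Sat(valid ∨ (safe ∧ valid)) = {q0, q6}
AF (valid ∨ (safe ∧ valid)): least fixpoint, start Z0 = {q0, q6}, add states with every successor in Z. Already a fixed point.
Sat(AF (valid ∨ (safe ∧ valid))) = {q0, q6}
q5 ∉ Sat(AF (valid ∨ (safe ∧ valid))) = {q0, q6}, so the formula does not hold at q5.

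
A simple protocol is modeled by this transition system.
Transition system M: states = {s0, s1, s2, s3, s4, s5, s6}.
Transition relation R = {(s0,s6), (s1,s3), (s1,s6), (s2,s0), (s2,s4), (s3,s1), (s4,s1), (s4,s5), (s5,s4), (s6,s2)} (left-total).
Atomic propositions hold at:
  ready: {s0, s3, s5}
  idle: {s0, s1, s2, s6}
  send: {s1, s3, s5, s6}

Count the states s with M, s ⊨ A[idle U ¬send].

4

Sat(¬send) = {s0, s2, s4}
A[idle U ¬send]: least fixpoint, start Z0 = Sat(¬send) = {s0, s2, s4}, add states in Sat(idle) with every successor in Z. Z1 = {s0, s2, s4, s6}; fixed.
Sat(A[idle U ¬send]) = {s0, s2, s4, s6}
|Sat(A[idle U ¬send])| = |{s0, s2, s4, s6}| = 4.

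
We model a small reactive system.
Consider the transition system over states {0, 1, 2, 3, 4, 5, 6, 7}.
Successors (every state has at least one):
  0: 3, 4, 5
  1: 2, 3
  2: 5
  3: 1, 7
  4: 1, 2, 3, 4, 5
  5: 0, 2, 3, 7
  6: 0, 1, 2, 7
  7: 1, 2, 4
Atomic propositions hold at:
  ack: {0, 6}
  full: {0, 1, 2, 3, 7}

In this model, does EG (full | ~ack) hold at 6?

No

Sat(~ack) = {1, 2, 3, 4, 5, 7}
Sat(full | ~ack) = {0, 1, 2, 3, 4, 5, 7}
EG (full | ~ack): greatest fixpoint, start Z0 = {0, 1, 2, 3, 4, 5, 7}, keep only states in Sat with some successor in Z. Already a fixed point.
Sat(EG (full | ~ack)) = {0, 1, 2, 3, 4, 5, 7}
6 ∉ Sat(EG (full | ~ack)) = {0, 1, 2, 3, 4, 5, 7}, so the formula does not hold at 6.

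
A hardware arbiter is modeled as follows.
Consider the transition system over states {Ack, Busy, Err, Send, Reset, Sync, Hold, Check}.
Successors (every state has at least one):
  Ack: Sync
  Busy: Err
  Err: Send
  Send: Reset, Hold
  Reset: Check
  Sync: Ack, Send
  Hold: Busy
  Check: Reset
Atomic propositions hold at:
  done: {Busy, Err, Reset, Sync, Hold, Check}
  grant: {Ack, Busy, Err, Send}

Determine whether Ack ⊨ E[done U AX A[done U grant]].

Yes

A[done U grant]: least fixpoint, start Z0 = Sat(grant) = {Ack, Busy, Err, Send}, add states in Sat(done) with every successor in Z. Z1 = {Ack, Busy, Err, Send, Sync, Hold}; fixed.
Sat(A[done U grant]) = {Ack, Busy, Err, Send, Sync, Hold}
Sat(AX A[done U grant]) = {s : every successor in {Ack, Busy, Err, Send, Sync, Hold}} = {Ack, Busy, Err, Sync, Hold}
E[done U AX A[done U grant]]: least fixpoint, start Z0 = Sat(AX A[done U grant]) = {Ack, Busy, Err, Sync, Hold}, add states in Sat(done) with some successor in Z. Already a fixed point.
Sat(E[done U AX A[done U grant]]) = {Ack, Busy, Err, Sync, Hold}
Ack ∈ Sat(E[done U AX A[done U grant]]) = {Ack, Busy, Err, Sync, Hold}, so the formula holds at Ack.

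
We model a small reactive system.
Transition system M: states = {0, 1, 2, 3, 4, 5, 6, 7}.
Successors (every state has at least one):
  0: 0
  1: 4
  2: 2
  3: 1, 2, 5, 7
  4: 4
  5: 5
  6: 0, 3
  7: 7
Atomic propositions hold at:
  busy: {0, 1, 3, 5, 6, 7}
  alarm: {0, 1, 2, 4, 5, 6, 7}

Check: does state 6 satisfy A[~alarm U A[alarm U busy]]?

Sat(~alarm) = {3}
A[alarm U busy]: least fixpoint, start Z0 = Sat(busy) = {0, 1, 3, 5, 6, 7}, add states in Sat(alarm) with every successor in Z. Already a fixed point.
Sat(A[alarm U busy]) = {0, 1, 3, 5, 6, 7}
A[~alarm U A[alarm U busy]]: least fixpoint, start Z0 = Sat(A[alarm U busy]) = {0, 1, 3, 5, 6, 7}, add states in Sat(~alarm) with every successor in Z. Already a fixed point.
Sat(A[~alarm U A[alarm U busy]]) = {0, 1, 3, 5, 6, 7}
6 ∈ Sat(A[~alarm U A[alarm U busy]]) = {0, 1, 3, 5, 6, 7}, so the formula holds at 6.

Yes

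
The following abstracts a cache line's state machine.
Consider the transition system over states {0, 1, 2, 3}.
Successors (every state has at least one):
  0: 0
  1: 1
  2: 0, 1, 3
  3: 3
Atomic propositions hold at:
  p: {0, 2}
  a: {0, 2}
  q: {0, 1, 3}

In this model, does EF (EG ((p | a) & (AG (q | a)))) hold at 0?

Yes

Sat(p | a) = {0, 2}
Sat(q | a) = {0, 1, 2, 3}
AG (q | a): greatest fixpoint, start Z0 = {0, 1, 2, 3}, keep only states in Sat with every successor in Z. Already a fixed point.
Sat(AG (q | a)) = {0, 1, 2, 3}
Sat((p | a) & (AG (q | a))) = {0, 2}
EG ((p | a) & (AG (q | a))): greatest fixpoint, start Z0 = {0, 2}, keep only states in Sat with some successor in Z. Already a fixed point.
Sat(EG ((p | a) & (AG (q | a)))) = {0, 2}
EF (EG ((p | a) & (AG (q | a)))): least fixpoint, start Z0 = {0, 2}, add states with some successor in Z. Already a fixed point.
Sat(EF (EG ((p | a) & (AG (q | a))))) = {0, 2}
0 ∈ Sat(EF (EG ((p | a) & (AG (q | a))))) = {0, 2}, so the formula holds at 0.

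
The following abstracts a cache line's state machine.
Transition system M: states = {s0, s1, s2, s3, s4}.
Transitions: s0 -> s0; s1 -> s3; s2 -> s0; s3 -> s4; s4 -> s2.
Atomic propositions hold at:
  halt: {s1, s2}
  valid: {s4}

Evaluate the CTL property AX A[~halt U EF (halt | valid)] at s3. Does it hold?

Yes

Sat(~halt) = {s0, s3, s4}
Sat(halt | valid) = {s1, s2, s4}
EF (halt | valid): least fixpoint, start Z0 = {s1, s2, s4}, add states with some successor in Z. Z1 = {s1, s2, s3, s4}; fixed.
Sat(EF (halt | valid)) = {s1, s2, s3, s4}
A[~halt U EF (halt | valid)]: least fixpoint, start Z0 = Sat(EF (halt | valid)) = {s1, s2, s3, s4}, add states in Sat(~halt) with every successor in Z. Already a fixed point.
Sat(A[~halt U EF (halt | valid)]) = {s1, s2, s3, s4}
Sat(AX A[~halt U EF (halt | valid)]) = {s : every successor in {s1, s2, s3, s4}} = {s1, s3, s4}
s3 ∈ Sat(AX A[~halt U EF (halt | valid)]) = {s1, s3, s4}, so the formula holds at s3.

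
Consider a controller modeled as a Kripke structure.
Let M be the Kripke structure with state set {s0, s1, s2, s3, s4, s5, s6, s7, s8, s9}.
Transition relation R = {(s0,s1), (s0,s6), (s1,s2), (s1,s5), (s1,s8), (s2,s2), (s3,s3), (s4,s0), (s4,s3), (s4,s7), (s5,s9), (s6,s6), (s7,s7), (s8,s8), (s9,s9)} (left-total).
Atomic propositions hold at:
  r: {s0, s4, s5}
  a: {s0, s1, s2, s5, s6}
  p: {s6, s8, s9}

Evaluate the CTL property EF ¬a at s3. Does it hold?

Sat(¬a) = {s3, s4, s7, s8, s9}
EF ¬a: least fixpoint, start Z0 = {s3, s4, s7, s8, s9}, add states with some successor in Z. Z1 = {s1, s3, s4, s5, s7, s8, s9}; Z2 = {s0, s1, s3, s4, s5, s7, s8, s9}; fixed.
Sat(EF ¬a) = {s0, s1, s3, s4, s5, s7, s8, s9}
s3 ∈ Sat(EF ¬a) = {s0, s1, s3, s4, s5, s7, s8, s9}, so the formula holds at s3.

Yes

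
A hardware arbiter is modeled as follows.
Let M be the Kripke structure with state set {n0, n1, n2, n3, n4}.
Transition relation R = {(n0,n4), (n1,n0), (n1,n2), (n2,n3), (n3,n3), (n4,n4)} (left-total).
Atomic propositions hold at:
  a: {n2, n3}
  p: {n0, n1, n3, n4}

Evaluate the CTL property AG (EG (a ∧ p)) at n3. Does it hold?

Sat(a ∧ p) = {n3}
EG (a ∧ p): greatest fixpoint, start Z0 = {n3}, keep only states in Sat with some successor in Z. Already a fixed point.
Sat(EG (a ∧ p)) = {n3}
AG (EG (a ∧ p)): greatest fixpoint, start Z0 = {n3}, keep only states in Sat with every successor in Z. Already a fixed point.
Sat(AG (EG (a ∧ p))) = {n3}
n3 ∈ Sat(AG (EG (a ∧ p))) = {n3}, so the formula holds at n3.

Yes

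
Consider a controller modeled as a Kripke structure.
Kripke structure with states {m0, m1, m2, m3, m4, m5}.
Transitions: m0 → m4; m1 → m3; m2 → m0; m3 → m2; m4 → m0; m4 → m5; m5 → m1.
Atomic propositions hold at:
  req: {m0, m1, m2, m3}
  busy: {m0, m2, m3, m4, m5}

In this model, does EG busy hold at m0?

EG busy: greatest fixpoint, start Z0 = {m0, m2, m3, m4, m5}, keep only states in Sat with some successor in Z. Z1 = {m0, m2, m3, m4}; fixed.
Sat(EG busy) = {m0, m2, m3, m4}
m0 ∈ Sat(EG busy) = {m0, m2, m3, m4}, so the formula holds at m0.

Yes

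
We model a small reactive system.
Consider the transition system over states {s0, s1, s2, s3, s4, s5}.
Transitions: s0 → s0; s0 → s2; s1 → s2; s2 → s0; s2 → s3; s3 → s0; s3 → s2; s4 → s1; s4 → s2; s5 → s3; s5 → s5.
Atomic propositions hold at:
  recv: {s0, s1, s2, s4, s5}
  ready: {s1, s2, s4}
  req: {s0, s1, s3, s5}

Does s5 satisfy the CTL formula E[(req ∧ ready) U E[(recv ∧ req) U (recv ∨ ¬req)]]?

Sat(req ∧ ready) = {s1}
Sat(recv ∧ req) = {s0, s1, s5}
Sat(¬req) = {s2, s4}
Sat(recv ∨ ¬req) = {s0, s1, s2, s4, s5}
E[(recv ∧ req) U (recv ∨ ¬req)]: least fixpoint, start Z0 = Sat((recv ∨ ¬req)) = {s0, s1, s2, s4, s5}, add states in Sat(recv ∧ req) with some successor in Z. Already a fixed point.
Sat(E[(recv ∧ req) U (recv ∨ ¬req)]) = {s0, s1, s2, s4, s5}
E[(req ∧ ready) U E[(recv ∧ req) U (recv ∨ ¬req)]]: least fixpoint, start Z0 = Sat(E[(recv ∧ req) U (recv ∨ ¬req)]) = {s0, s1, s2, s4, s5}, add states in Sat(req ∧ ready) with some successor in Z. Already a fixed point.
Sat(E[(req ∧ ready) U E[(recv ∧ req) U (recv ∨ ¬req)]]) = {s0, s1, s2, s4, s5}
s5 ∈ Sat(E[(req ∧ ready) U E[(recv ∧ req) U (recv ∨ ¬req)]]) = {s0, s1, s2, s4, s5}, so the formula holds at s5.

Yes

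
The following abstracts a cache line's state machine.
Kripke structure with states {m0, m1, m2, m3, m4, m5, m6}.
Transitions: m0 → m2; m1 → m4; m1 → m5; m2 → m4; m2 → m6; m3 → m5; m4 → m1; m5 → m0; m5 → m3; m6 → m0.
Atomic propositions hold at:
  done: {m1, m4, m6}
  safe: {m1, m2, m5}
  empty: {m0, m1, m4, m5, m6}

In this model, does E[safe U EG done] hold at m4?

EG done: greatest fixpoint, start Z0 = {m1, m4, m6}, keep only states in Sat with some successor in Z. Z1 = {m1, m4}; fixed.
Sat(EG done) = {m1, m4}
E[safe U EG done]: least fixpoint, start Z0 = Sat(EG done) = {m1, m4}, add states in Sat(safe) with some successor in Z. Z1 = {m1, m2, m4}; fixed.
Sat(E[safe U EG done]) = {m1, m2, m4}
m4 ∈ Sat(E[safe U EG done]) = {m1, m2, m4}, so the formula holds at m4.

Yes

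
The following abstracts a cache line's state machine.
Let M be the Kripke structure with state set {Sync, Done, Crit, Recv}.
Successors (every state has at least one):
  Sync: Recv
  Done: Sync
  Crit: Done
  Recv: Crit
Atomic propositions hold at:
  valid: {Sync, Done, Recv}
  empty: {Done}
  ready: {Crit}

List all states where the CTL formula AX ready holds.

{Recv}

Sat(AX ready) = {s : every successor in {Crit}} = {Recv}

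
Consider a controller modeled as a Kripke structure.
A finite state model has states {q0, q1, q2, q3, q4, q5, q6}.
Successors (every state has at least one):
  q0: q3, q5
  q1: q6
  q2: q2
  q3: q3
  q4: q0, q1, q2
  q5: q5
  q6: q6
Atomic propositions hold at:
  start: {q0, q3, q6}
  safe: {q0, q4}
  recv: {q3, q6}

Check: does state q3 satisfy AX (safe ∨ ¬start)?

No

Sat(¬start) = {q1, q2, q4, q5}
Sat(safe ∨ ¬start) = {q0, q1, q2, q4, q5}
Sat(AX (safe ∨ ¬start)) = {s : every successor in {q0, q1, q2, q4, q5}} = {q2, q4, q5}
q3 ∉ Sat(AX (safe ∨ ¬start)) = {q2, q4, q5}, so the formula does not hold at q3.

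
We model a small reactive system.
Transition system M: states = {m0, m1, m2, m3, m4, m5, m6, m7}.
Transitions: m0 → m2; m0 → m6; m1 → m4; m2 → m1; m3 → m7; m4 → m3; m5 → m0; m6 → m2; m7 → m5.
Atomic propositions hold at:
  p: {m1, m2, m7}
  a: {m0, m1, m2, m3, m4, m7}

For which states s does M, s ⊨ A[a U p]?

A[a U p]: least fixpoint, start Z0 = Sat(p) = {m1, m2, m7}, add states in Sat(a) with every successor in Z. Z1 = {m1, m2, m3, m7}; Z2 = {m1, m2, m3, m4, m7}; fixed.
Sat(A[a U p]) = {m1, m2, m3, m4, m7}

{m1, m2, m3, m4, m7}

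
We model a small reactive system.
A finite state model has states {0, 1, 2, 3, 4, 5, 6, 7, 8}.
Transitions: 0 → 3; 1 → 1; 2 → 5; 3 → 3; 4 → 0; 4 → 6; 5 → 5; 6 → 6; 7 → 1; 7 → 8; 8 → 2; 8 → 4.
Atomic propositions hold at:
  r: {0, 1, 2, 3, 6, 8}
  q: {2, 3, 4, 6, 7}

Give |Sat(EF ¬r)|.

Sat(¬r) = {4, 5, 7}
EF ¬r: least fixpoint, start Z0 = {4, 5, 7}, add states with some successor in Z. Z1 = {2, 4, 5, 7, 8}; fixed.
Sat(EF ¬r) = {2, 4, 5, 7, 8}
|Sat(EF ¬r)| = |{2, 4, 5, 7, 8}| = 5.

5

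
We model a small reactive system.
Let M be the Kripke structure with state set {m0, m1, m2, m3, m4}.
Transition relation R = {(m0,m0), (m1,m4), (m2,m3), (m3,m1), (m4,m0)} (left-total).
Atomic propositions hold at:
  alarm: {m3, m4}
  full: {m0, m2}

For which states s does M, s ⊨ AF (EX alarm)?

Sat(EX alarm) = {s : some successor in {m3, m4}} = {m1, m2}
AF (EX alarm): least fixpoint, start Z0 = {m1, m2}, add states with every successor in Z. Z1 = {m1, m2, m3}; fixed.
Sat(AF (EX alarm)) = {m1, m2, m3}

{m1, m2, m3}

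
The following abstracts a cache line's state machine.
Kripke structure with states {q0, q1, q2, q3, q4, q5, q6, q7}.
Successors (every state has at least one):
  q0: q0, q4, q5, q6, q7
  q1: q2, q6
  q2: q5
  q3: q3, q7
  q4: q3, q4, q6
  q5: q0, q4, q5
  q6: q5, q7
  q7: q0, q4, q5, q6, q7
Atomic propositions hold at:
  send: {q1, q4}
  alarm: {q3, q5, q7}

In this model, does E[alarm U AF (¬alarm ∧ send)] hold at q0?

Sat(¬alarm) = {q0, q1, q2, q4, q6}
Sat(¬alarm ∧ send) = {q1, q4}
AF (¬alarm ∧ send): least fixpoint, start Z0 = {q1, q4}, add states with every successor in Z. Already a fixed point.
Sat(AF (¬alarm ∧ send)) = {q1, q4}
E[alarm U AF (¬alarm ∧ send)]: least fixpoint, start Z0 = Sat(AF (¬alarm ∧ send)) = {q1, q4}, add states in Sat(alarm) with some successor in Z. Z1 = {q1, q4, q5, q7}; Z2 = {q1, q3, q4, q5, q7}; fixed.
Sat(E[alarm U AF (¬alarm ∧ send)]) = {q1, q3, q4, q5, q7}
q0 ∉ Sat(E[alarm U AF (¬alarm ∧ send)]) = {q1, q3, q4, q5, q7}, so the formula does not hold at q0.

No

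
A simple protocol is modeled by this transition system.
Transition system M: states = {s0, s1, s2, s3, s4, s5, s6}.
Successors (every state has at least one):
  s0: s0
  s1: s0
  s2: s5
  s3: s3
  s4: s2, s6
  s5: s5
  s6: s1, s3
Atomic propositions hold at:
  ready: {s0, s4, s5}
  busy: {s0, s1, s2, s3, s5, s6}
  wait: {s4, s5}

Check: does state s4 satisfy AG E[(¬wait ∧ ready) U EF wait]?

Sat(¬wait) = {s0, s1, s2, s3, s6}
Sat(¬wait ∧ ready) = {s0}
EF wait: least fixpoint, start Z0 = {s4, s5}, add states with some successor in Z. Z1 = {s2, s4, s5}; fixed.
Sat(EF wait) = {s2, s4, s5}
E[(¬wait ∧ ready) U EF wait]: least fixpoint, start Z0 = Sat(EF wait) = {s2, s4, s5}, add states in Sat(¬wait ∧ ready) with some successor in Z. Already a fixed point.
Sat(E[(¬wait ∧ ready) U EF wait]) = {s2, s4, s5}
AG E[(¬wait ∧ ready) U EF wait]: greatest fixpoint, start Z0 = {s2, s4, s5}, keep only states in Sat with every successor in Z. Z1 = {s2, s5}; fixed.
Sat(AG E[(¬wait ∧ ready) U EF wait]) = {s2, s5}
s4 ∉ Sat(AG E[(¬wait ∧ ready) U EF wait]) = {s2, s5}, so the formula does not hold at s4.

No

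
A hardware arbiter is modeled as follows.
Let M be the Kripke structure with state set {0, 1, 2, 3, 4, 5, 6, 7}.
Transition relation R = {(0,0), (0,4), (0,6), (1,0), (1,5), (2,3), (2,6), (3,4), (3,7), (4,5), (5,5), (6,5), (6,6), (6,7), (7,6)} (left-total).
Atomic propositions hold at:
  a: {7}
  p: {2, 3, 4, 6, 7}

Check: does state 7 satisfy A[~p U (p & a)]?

Sat(~p) = {0, 1, 5}
Sat(p & a) = {7}
A[~p U (p & a)]: least fixpoint, start Z0 = Sat((p & a)) = {7}, add states in Sat(~p) with every successor in Z. Already a fixed point.
Sat(A[~p U (p & a)]) = {7}
7 ∈ Sat(A[~p U (p & a)]) = {7}, so the formula holds at 7.

Yes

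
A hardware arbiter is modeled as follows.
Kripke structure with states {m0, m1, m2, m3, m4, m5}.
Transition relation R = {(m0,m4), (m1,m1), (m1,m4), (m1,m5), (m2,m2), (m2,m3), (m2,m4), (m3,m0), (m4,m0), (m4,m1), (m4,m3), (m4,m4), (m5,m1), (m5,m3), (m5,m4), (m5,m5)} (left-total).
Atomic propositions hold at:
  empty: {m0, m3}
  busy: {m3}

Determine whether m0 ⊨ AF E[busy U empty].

E[busy U empty]: least fixpoint, start Z0 = Sat(empty) = {m0, m3}, add states in Sat(busy) with some successor in Z. Already a fixed point.
Sat(E[busy U empty]) = {m0, m3}
AF E[busy U empty]: least fixpoint, start Z0 = {m0, m3}, add states with every successor in Z. Already a fixed point.
Sat(AF E[busy U empty]) = {m0, m3}
m0 ∈ Sat(AF E[busy U empty]) = {m0, m3}, so the formula holds at m0.

Yes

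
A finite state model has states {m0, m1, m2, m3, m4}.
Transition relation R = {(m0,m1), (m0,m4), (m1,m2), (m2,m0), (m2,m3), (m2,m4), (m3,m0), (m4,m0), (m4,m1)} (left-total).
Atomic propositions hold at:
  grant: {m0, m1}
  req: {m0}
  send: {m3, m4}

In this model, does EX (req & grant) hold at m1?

Sat(req & grant) = {m0}
Sat(EX (req & grant)) = {s : some successor in {m0}} = {m2, m3, m4}
m1 ∉ Sat(EX (req & grant)) = {m2, m3, m4}, so the formula does not hold at m1.

No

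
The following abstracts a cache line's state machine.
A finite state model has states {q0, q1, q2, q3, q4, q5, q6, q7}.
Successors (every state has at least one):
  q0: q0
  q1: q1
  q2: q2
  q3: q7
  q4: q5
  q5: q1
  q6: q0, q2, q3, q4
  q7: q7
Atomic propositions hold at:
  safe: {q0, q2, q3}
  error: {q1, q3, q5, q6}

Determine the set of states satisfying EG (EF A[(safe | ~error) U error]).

Sat(~error) = {q0, q2, q4, q7}
Sat(safe | ~error) = {q0, q2, q3, q4, q7}
A[(safe | ~error) U error]: least fixpoint, start Z0 = Sat(error) = {q1, q3, q5, q6}, add states in Sat(safe | ~error) with every successor in Z. Z1 = {q1, q3, q4, q5, q6}; fixed.
Sat(A[(safe | ~error) U error]) = {q1, q3, q4, q5, q6}
EF A[(safe | ~error) U error]: least fixpoint, start Z0 = {q1, q3, q4, q5, q6}, add states with some successor in Z. Already a fixed point.
Sat(EF A[(safe | ~error) U error]) = {q1, q3, q4, q5, q6}
EG (EF A[(safe | ~error) U error]): greatest fixpoint, start Z0 = {q1, q3, q4, q5, q6}, keep only states in Sat with some successor in Z. Z1 = {q1, q4, q5, q6}; fixed.
Sat(EG (EF A[(safe | ~error) U error])) = {q1, q4, q5, q6}

{q1, q4, q5, q6}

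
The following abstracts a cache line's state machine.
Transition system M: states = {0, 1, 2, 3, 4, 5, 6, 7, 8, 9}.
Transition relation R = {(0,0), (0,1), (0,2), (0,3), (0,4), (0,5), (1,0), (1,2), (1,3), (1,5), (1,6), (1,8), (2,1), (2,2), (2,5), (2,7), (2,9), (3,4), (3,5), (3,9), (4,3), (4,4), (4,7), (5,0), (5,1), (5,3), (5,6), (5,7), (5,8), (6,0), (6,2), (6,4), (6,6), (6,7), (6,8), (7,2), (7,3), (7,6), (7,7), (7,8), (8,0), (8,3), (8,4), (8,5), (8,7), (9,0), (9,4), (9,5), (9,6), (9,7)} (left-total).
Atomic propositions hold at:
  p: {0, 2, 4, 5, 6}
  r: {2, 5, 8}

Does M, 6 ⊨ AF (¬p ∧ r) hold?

No

Sat(¬p) = {1, 3, 7, 8, 9}
Sat(¬p ∧ r) = {8}
AF (¬p ∧ r): least fixpoint, start Z0 = {8}, add states with every successor in Z. Already a fixed point.
Sat(AF (¬p ∧ r)) = {8}
6 ∉ Sat(AF (¬p ∧ r)) = {8}, so the formula does not hold at 6.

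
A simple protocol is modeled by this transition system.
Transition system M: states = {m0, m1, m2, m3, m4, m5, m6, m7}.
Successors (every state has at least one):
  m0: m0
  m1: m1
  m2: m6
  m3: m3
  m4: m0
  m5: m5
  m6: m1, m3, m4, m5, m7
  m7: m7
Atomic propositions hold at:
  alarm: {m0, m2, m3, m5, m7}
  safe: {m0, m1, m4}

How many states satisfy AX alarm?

5

Sat(AX alarm) = {s : every successor in {m0, m2, m3, m5, m7}} = {m0, m3, m4, m5, m7}
|Sat(AX alarm)| = |{m0, m3, m4, m5, m7}| = 5.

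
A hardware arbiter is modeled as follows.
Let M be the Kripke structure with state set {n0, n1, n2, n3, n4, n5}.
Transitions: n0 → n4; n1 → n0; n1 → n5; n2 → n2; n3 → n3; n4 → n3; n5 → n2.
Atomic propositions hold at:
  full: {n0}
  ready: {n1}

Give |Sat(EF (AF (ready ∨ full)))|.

2

Sat(ready ∨ full) = {n0, n1}
AF (ready ∨ full): least fixpoint, start Z0 = {n0, n1}, add states with every successor in Z. Already a fixed point.
Sat(AF (ready ∨ full)) = {n0, n1}
EF (AF (ready ∨ full)): least fixpoint, start Z0 = {n0, n1}, add states with some successor in Z. Already a fixed point.
Sat(EF (AF (ready ∨ full))) = {n0, n1}
|Sat(EF (AF (ready ∨ full)))| = |{n0, n1}| = 2.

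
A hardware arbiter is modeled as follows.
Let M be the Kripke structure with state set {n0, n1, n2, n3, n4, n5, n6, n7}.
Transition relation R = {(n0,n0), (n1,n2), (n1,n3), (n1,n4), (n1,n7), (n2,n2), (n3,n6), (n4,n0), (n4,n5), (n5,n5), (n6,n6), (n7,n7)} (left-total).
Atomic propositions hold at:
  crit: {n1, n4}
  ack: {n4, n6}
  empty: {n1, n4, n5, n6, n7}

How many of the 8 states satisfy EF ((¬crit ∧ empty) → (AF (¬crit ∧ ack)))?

Sat(¬crit) = {n0, n2, n3, n5, n6, n7}
Sat(¬crit ∧ empty) = {n5, n6, n7}
Sat(¬crit ∧ ack) = {n6}
AF (¬crit ∧ ack): least fixpoint, start Z0 = {n6}, add states with every successor in Z. Z1 = {n3, n6}; fixed.
Sat(AF (¬crit ∧ ack)) = {n3, n6}
Sat((¬crit ∧ empty) → (AF (¬crit ∧ ack))) = {n0, n1, n2, n3, n4, n6}
EF ((¬crit ∧ empty) → (AF (¬crit ∧ ack))): least fixpoint, start Z0 = {n0, n1, n2, n3, n4, n6}, add states with some successor in Z. Already a fixed point.
Sat(EF ((¬crit ∧ empty) → (AF (¬crit ∧ ack)))) = {n0, n1, n2, n3, n4, n6}
|Sat(EF ((¬crit ∧ empty) → (AF (¬crit ∧ ack))))| = |{n0, n1, n2, n3, n4, n6}| = 6.

6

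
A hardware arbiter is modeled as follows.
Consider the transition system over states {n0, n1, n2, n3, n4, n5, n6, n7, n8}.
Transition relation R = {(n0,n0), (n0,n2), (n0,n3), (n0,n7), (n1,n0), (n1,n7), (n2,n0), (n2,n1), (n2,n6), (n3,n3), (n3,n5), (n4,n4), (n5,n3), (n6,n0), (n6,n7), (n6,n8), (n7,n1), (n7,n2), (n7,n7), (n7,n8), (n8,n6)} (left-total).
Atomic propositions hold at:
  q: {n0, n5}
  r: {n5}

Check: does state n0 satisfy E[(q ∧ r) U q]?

Yes

Sat(q ∧ r) = {n5}
E[(q ∧ r) U q]: least fixpoint, start Z0 = Sat(q) = {n0, n5}, add states in Sat(q ∧ r) with some successor in Z. Already a fixed point.
Sat(E[(q ∧ r) U q]) = {n0, n5}
n0 ∈ Sat(E[(q ∧ r) U q]) = {n0, n5}, so the formula holds at n0.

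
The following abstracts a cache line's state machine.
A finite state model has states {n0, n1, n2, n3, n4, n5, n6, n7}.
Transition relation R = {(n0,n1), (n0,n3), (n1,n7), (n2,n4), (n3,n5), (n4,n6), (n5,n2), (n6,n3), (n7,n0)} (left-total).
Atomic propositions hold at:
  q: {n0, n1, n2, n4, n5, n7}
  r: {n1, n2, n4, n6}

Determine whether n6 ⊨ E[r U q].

No

E[r U q]: least fixpoint, start Z0 = Sat(q) = {n0, n1, n2, n4, n5, n7}, add states in Sat(r) with some successor in Z. Already a fixed point.
Sat(E[r U q]) = {n0, n1, n2, n4, n5, n7}
n6 ∉ Sat(E[r U q]) = {n0, n1, n2, n4, n5, n7}, so the formula does not hold at n6.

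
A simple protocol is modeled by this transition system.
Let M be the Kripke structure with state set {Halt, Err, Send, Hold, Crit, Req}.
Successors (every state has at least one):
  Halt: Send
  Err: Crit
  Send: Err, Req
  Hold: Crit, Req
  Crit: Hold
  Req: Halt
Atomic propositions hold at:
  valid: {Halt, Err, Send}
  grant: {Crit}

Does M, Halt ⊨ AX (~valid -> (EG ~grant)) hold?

Sat(~valid) = {Hold, Crit, Req}
Sat(~grant) = {Halt, Err, Send, Hold, Req}
EG ~grant: greatest fixpoint, start Z0 = {Halt, Err, Send, Hold, Req}, keep only states in Sat with some successor in Z. Z1 = {Halt, Send, Hold, Req}; fixed.
Sat(EG ~grant) = {Halt, Send, Hold, Req}
Sat(~valid -> (EG ~grant)) = {Halt, Err, Send, Hold, Req}
Sat(AX (~valid -> (EG ~grant))) = {s : every successor in {Halt, Err, Send, Hold, Req}} = {Halt, Send, Crit, Req}
Halt ∈ Sat(AX (~valid -> (EG ~grant))) = {Halt, Send, Crit, Req}, so the formula holds at Halt.

Yes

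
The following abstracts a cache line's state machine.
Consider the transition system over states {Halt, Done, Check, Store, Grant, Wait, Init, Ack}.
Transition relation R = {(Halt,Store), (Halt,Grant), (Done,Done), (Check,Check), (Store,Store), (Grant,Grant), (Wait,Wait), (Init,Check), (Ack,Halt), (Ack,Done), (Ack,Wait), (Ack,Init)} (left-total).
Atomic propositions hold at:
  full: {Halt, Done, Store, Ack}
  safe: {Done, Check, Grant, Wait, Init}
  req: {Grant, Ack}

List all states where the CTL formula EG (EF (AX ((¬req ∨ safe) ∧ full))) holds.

Sat(¬req) = {Halt, Done, Check, Store, Wait, Init}
Sat(¬req ∨ safe) = {Halt, Done, Check, Store, Grant, Wait, Init}
Sat((¬req ∨ safe) ∧ full) = {Halt, Done, Store}
Sat(AX ((¬req ∨ safe) ∧ full)) = {s : every successor in {Halt, Done, Store}} = {Done, Store}
EF (AX ((¬req ∨ safe) ∧ full)): least fixpoint, start Z0 = {Done, Store}, add states with some successor in Z. Z1 = {Halt, Done, Store, Ack}; fixed.
Sat(EF (AX ((¬req ∨ safe) ∧ full))) = {Halt, Done, Store, Ack}
EG (EF (AX ((¬req ∨ safe) ∧ full))): greatest fixpoint, start Z0 = {Halt, Done, Store, Ack}, keep only states in Sat with some successor in Z. Already a fixed point.
Sat(EG (EF (AX ((¬req ∨ safe) ∧ full)))) = {Halt, Done, Store, Ack}

{Halt, Done, Store, Ack}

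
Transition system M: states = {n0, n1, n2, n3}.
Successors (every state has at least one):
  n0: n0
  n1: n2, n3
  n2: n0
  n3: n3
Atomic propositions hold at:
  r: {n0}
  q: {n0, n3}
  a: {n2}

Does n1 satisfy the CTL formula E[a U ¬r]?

Sat(¬r) = {n1, n2, n3}
E[a U ¬r]: least fixpoint, start Z0 = Sat(¬r) = {n1, n2, n3}, add states in Sat(a) with some successor in Z. Already a fixed point.
Sat(E[a U ¬r]) = {n1, n2, n3}
n1 ∈ Sat(E[a U ¬r]) = {n1, n2, n3}, so the formula holds at n1.

Yes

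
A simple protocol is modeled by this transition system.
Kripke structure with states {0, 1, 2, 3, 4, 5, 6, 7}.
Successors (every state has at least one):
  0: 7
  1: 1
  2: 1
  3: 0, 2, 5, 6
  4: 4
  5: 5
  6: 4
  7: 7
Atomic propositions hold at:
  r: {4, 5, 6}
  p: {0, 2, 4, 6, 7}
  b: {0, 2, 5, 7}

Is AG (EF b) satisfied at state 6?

EF b: least fixpoint, start Z0 = {0, 2, 5, 7}, add states with some successor in Z. Z1 = {0, 2, 3, 5, 7}; fixed.
Sat(EF b) = {0, 2, 3, 5, 7}
AG (EF b): greatest fixpoint, start Z0 = {0, 2, 3, 5, 7}, keep only states in Sat with every successor in Z. Z1 = {0, 5, 7}; fixed.
Sat(AG (EF b)) = {0, 5, 7}
6 ∉ Sat(AG (EF b)) = {0, 5, 7}, so the formula does not hold at 6.

No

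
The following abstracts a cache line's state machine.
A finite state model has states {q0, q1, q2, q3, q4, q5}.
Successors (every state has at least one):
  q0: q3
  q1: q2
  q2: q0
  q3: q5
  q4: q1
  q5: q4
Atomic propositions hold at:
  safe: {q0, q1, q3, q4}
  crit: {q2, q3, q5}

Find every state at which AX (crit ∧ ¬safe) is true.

{q1, q3}

Sat(¬safe) = {q2, q5}
Sat(crit ∧ ¬safe) = {q2, q5}
Sat(AX (crit ∧ ¬safe)) = {s : every successor in {q2, q5}} = {q1, q3}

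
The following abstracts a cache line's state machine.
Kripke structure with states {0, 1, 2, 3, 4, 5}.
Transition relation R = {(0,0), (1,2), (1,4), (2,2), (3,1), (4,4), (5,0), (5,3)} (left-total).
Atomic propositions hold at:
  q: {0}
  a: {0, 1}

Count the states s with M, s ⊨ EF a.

EF a: least fixpoint, start Z0 = {0, 1}, add states with some successor in Z. Z1 = {0, 1, 3, 5}; fixed.
Sat(EF a) = {0, 1, 3, 5}
|Sat(EF a)| = |{0, 1, 3, 5}| = 4.

4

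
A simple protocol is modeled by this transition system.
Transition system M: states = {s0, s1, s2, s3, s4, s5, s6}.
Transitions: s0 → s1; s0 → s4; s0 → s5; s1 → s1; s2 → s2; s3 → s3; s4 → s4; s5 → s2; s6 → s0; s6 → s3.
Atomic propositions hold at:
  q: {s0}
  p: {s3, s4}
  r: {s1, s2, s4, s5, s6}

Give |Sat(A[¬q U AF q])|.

Sat(¬q) = {s1, s2, s3, s4, s5, s6}
AF q: least fixpoint, start Z0 = {s0}, add states with every successor in Z. Already a fixed point.
Sat(AF q) = {s0}
A[¬q U AF q]: least fixpoint, start Z0 = Sat(AF q) = {s0}, add states in Sat(¬q) with every successor in Z. Already a fixed point.
Sat(A[¬q U AF q]) = {s0}
|Sat(A[¬q U AF q])| = |{s0}| = 1.

1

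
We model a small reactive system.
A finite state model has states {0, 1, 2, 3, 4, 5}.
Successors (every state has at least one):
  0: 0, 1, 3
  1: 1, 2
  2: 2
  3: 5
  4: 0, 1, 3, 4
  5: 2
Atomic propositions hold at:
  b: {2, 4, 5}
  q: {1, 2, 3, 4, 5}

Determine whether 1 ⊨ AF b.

No

AF b: least fixpoint, start Z0 = {2, 4, 5}, add states with every successor in Z. Z1 = {2, 3, 4, 5}; fixed.
Sat(AF b) = {2, 3, 4, 5}
1 ∉ Sat(AF b) = {2, 3, 4, 5}, so the formula does not hold at 1.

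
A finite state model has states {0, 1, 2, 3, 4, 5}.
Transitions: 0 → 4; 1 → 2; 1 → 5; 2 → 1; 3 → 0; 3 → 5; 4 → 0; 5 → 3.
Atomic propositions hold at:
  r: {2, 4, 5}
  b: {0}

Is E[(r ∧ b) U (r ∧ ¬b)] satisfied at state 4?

Sat(r ∧ b) = ∅
Sat(¬b) = {1, 2, 3, 4, 5}
Sat(r ∧ ¬b) = {2, 4, 5}
E[(r ∧ b) U (r ∧ ¬b)]: least fixpoint, start Z0 = Sat((r ∧ ¬b)) = {2, 4, 5}, add states in Sat(r ∧ b) with some successor in Z. Already a fixed point.
Sat(E[(r ∧ b) U (r ∧ ¬b)]) = {2, 4, 5}
4 ∈ Sat(E[(r ∧ b) U (r ∧ ¬b)]) = {2, 4, 5}, so the formula holds at 4.

Yes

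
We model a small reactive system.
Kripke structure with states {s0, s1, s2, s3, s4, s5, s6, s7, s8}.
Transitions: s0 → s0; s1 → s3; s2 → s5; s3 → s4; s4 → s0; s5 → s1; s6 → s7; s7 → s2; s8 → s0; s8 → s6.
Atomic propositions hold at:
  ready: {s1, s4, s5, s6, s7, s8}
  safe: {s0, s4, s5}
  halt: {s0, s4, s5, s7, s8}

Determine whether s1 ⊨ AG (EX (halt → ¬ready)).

Sat(¬ready) = {s0, s2, s3}
Sat(halt → ¬ready) = {s0, s1, s2, s3, s6}
Sat(EX (halt → ¬ready)) = {s : some successor in {s0, s1, s2, s3, s6}} = {s0, s1, s4, s5, s7, s8}
AG (EX (halt → ¬ready)): greatest fixpoint, start Z0 = {s0, s1, s4, s5, s7, s8}, keep only states in Sat with every successor in Z. Z1 = {s0, s4, s5}; Z2 = {s0, s4}; fixed.
Sat(AG (EX (halt → ¬ready))) = {s0, s4}
s1 ∉ Sat(AG (EX (halt → ¬ready))) = {s0, s4}, so the formula does not hold at s1.

No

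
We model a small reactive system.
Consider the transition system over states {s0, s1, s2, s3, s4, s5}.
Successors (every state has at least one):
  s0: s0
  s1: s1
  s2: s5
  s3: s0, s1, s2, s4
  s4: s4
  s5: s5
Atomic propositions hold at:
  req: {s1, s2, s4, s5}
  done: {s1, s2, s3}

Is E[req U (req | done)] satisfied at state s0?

Sat(req | done) = {s1, s2, s3, s4, s5}
E[req U (req | done)]: least fixpoint, start Z0 = Sat((req | done)) = {s1, s2, s3, s4, s5}, add states in Sat(req) with some successor in Z. Already a fixed point.
Sat(E[req U (req | done)]) = {s1, s2, s3, s4, s5}
s0 ∉ Sat(E[req U (req | done)]) = {s1, s2, s3, s4, s5}, so the formula does not hold at s0.

No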